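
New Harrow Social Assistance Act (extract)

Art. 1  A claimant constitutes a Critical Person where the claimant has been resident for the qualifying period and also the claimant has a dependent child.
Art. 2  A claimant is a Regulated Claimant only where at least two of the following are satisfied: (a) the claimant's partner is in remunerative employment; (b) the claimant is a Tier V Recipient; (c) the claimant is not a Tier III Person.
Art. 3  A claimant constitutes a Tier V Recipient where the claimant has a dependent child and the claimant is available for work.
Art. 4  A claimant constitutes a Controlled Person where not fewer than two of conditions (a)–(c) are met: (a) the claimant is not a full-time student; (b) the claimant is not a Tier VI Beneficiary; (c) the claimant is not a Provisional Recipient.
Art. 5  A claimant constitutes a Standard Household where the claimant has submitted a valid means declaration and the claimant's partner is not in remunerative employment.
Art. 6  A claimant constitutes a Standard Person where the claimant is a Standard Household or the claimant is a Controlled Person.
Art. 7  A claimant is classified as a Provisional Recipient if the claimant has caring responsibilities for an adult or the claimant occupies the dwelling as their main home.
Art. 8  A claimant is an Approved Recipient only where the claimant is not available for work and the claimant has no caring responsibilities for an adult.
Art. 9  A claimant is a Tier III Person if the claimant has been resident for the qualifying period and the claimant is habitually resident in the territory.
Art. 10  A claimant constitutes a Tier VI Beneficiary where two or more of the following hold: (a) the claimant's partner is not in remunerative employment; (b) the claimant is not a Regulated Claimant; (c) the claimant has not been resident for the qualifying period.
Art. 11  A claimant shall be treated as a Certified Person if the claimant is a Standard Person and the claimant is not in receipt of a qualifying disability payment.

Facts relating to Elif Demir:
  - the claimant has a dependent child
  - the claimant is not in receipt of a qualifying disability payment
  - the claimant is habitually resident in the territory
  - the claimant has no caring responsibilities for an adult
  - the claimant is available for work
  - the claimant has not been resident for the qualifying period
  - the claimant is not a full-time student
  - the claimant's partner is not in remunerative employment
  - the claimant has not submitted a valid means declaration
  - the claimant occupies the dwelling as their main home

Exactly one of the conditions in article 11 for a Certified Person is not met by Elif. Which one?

Under article 5: the claimant has submitted a valid means declaration? no; and the claimant's partner is not in remunerative employment? yes. So the claimant is not a Standard Household.
Under article 3: the claimant has a dependent child? yes; and the claimant is available for work? yes. So the claimant is a Tier V Recipient.
Under article 9: the claimant has been resident for the qualifying period? no; and the claimant is habitually resident in the territory? yes. So the claimant is not a Tier III Person.
Under article 2: the claimant's partner is in remunerative employment? no; Tier V Recipient (article 3)? yes; not a Tier III Person (article 9)? yes — 2 of 3 hold (need ≥2) → satisfied.
Under article 10: the claimant's partner is not in remunerative employment? yes; not a Regulated Claimant (article 2)? no; the claimant has not been resident for the qualifying period? yes — 2 of 3 hold (need ≥2) → satisfied.
Under article 7: the claimant has caring responsibilities for an adult? no; or the claimant occupies the dwelling as their main home? yes. So the claimant is a Provisional Recipient.
Under article 4: the claimant is not a full-time student? yes; not a Tier VI Beneficiary (article 10)? no; not a Provisional Recipient (article 7)? no — 1 of 3 hold (need ≥2) → not satisfied.
Under article 6: Standard Household (article 5)? no; or Controlled Person (article 4)? no. So the claimant is not a Standard Person.
Under article 11: Standard Person (article 6)? no; and the claimant is not in receipt of a qualifying disability payment? yes. So the claimant is not a Certified Person.

Standard Person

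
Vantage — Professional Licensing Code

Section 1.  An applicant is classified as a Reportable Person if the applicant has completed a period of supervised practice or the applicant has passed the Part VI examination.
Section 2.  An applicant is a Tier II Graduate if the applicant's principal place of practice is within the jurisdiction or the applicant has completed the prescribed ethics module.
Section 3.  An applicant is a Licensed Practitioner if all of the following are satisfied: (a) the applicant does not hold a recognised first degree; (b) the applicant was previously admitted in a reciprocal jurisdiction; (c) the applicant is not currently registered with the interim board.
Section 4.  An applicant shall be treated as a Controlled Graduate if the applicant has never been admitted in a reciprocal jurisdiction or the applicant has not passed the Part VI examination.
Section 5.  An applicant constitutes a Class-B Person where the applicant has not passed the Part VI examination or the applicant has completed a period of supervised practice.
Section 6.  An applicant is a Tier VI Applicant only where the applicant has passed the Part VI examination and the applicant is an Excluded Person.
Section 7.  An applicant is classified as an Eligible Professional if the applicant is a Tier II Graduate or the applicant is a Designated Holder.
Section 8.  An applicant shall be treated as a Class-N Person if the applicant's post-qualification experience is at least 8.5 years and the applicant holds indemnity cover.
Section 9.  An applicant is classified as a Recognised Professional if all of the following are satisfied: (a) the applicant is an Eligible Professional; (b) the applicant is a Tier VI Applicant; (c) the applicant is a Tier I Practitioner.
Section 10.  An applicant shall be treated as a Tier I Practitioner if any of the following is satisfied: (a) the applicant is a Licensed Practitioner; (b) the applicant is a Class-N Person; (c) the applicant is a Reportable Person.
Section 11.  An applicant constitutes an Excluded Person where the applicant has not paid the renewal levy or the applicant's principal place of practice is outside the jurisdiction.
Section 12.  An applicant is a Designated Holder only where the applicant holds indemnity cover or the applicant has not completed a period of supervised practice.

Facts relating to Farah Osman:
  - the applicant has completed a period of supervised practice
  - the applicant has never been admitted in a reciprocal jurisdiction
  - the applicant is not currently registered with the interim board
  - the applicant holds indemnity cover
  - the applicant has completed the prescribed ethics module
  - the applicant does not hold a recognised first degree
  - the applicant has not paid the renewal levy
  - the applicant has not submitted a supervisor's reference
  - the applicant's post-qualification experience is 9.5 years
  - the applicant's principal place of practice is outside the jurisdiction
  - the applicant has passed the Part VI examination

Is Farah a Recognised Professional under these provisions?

section 2 — Tier II Graduate: [the applicant's principal place of practice is within the jurisdiction? no] OR [the applicant has completed the prescribed ethics module? yes] → satisfied.
section 12 — Designated Holder: [the applicant holds indemnity cover? yes] OR [the applicant has not completed a period of supervised practice? no] → satisfied.
section 7 — Eligible Professional: [Tier II Graduate (section 2)? yes] OR [Designated Holder (section 12)? yes] → satisfied.
section 11 — Excluded Person: [the applicant has not paid the renewal levy? yes] OR [the applicant's principal place of practice is outside the jurisdiction? yes] → satisfied.
section 6 — Tier VI Applicant: [the applicant has passed the Part VI examination? yes] AND [Excluded Person (section 11)? yes] → satisfied.
section 3 — Licensed Practitioner: [the applicant does not hold a recognised first degree? yes] AND [the applicant was previously admitted in a reciprocal jurisdiction? no] AND [the applicant is not currently registered with the interim board? yes] → not satisfied.
section 8 — Class-N Person: [applicant's post-qualification experience: 9.5 years ≥ 8.5 years? yes] AND [the applicant holds indemnity cover? yes] → satisfied.
section 1 — Reportable Person: [the applicant has completed a period of supervised practice? yes] OR [the applicant has passed the Part VI examination? yes] → satisfied.
section 10 — Tier I Practitioner: [Licensed Practitioner (section 3)? no] OR [Class-N Person (section 8)? yes] OR [Reportable Person (section 1)? yes] → satisfied.
section 9 — Recognised Professional: [Eligible Professional (section 7)? yes] AND [Tier VI Applicant (section 6)? yes] AND [Tier I Practitioner (section 10)? yes] → satisfied.

Yes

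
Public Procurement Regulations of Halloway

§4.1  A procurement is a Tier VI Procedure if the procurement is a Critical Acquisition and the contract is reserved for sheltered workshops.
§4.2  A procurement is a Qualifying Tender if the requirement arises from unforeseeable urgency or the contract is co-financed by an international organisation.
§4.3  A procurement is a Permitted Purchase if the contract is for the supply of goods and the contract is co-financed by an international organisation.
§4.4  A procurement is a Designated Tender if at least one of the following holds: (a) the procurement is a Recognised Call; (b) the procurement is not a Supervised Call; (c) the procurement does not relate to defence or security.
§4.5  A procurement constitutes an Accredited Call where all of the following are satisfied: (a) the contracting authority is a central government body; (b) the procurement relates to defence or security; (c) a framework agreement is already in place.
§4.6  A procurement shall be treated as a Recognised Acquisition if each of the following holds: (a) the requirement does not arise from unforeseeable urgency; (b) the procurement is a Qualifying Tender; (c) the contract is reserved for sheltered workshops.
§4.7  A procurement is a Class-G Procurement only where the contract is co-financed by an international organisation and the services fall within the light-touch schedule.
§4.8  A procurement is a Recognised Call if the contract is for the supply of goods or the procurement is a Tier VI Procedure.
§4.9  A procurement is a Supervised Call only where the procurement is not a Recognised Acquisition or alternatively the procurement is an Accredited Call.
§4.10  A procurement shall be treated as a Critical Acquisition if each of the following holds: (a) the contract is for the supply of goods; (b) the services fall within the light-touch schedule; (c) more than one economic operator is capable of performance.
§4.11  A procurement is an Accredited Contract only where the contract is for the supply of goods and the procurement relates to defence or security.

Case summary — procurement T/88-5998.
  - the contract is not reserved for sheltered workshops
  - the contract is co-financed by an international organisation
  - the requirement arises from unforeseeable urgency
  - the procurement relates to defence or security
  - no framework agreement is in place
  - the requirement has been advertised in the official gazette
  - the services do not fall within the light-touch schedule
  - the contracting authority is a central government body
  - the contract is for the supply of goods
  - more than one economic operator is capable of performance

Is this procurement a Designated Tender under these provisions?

Yes

Under §4.10: the contract is for the supply of goods? yes; and the services fall within the light-touch schedule? no; and more than one economic operator is capable of performance? yes. So the procurement is not a Critical Acquisition.
Under §4.1: Critical Acquisition (§4.10)? no; and the contract is reserved for sheltered workshops? no. So the procurement is not a Tier VI Procedure.
Under §4.8: the contract is for the supply of goods? yes; or Tier VI Procedure (§4.1)? no. So the procurement is a Recognised Call.
Under §4.2: the requirement arises from unforeseeable urgency? yes; or the contract is co-financed by an international organisation? yes. So the procurement is a Qualifying Tender.
Under §4.6: the requirement does not arise from unforeseeable urgency? no; and Qualifying Tender (§4.2)? yes; and the contract is reserved for sheltered workshops? no. So the procurement is not a Recognised Acquisition.
Under §4.5: the contracting authority is a central government body? yes; and the procurement relates to defence or security? yes; and a framework agreement is already in place? no. So the procurement is not an Accredited Call.
Under §4.9: not a Recognised Acquisition (§4.6)? yes; or Accredited Call (§4.5)? no. So the procurement is a Supervised Call.
Under §4.4: Recognised Call (§4.8)? yes; or not a Supervised Call (§4.9)? no; or the procurement does not relate to defence or security? no. So the procurement is a Designated Tender.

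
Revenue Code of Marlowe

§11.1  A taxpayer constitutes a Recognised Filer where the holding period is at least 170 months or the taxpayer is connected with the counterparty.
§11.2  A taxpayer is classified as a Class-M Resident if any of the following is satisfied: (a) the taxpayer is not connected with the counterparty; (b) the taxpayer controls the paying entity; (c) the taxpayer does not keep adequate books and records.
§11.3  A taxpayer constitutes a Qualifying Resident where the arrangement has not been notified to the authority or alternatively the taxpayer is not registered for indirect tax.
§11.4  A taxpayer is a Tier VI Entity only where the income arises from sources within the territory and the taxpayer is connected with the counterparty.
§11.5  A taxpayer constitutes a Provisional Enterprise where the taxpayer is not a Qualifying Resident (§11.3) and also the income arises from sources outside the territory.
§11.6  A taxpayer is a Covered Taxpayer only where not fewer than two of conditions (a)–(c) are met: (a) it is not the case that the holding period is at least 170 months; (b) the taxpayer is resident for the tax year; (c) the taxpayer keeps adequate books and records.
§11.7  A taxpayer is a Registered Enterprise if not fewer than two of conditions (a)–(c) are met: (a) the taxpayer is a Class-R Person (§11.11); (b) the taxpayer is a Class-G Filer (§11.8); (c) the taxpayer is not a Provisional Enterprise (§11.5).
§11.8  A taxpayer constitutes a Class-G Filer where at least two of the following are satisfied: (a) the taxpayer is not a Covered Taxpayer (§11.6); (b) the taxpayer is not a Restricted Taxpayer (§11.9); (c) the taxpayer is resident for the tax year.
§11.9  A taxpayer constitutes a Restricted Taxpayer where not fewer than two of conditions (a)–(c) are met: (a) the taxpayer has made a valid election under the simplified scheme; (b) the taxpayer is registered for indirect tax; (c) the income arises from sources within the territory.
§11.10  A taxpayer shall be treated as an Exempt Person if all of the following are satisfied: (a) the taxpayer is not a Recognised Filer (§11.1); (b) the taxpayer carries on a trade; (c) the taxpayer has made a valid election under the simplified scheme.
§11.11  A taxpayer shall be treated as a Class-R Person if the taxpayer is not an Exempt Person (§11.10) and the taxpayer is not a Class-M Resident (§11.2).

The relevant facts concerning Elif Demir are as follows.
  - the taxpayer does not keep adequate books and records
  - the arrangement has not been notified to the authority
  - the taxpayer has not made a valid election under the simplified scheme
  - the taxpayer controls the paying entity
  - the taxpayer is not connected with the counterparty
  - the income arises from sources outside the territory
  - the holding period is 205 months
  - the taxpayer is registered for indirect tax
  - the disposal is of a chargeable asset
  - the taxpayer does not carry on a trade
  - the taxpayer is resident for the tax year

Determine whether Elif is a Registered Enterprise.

§11.1 — Recognised Filer: [holding period: 205 months ≥ 170 months? yes] OR [the taxpayer is connected with the counterparty? no] → satisfied.
§11.10 — Exempt Person: [not a Recognised Filer (§11.1)? no] AND [the taxpayer carries on a trade? no] AND [the taxpayer has made a valid election under the simplified scheme? no] → not satisfied.
§11.2 — Class-M Resident: [the taxpayer is not connected with the counterparty? yes] OR [the taxpayer controls the paying entity? yes] OR [the taxpayer does not keep adequate books and records? yes] → satisfied.
§11.11 — Class-R Person: [not an Exempt Person (§11.10)? yes] AND [not a Class-M Resident (§11.2)? no] → not satisfied.
§11.6 — Covered Taxpayer: holding period: 205 months ≥ 170 months? yes, so negated condition no; the taxpayer is resident for the tax year? yes; the taxpayer keeps adequate books and records? no — 1 of 3 hold (need ≥2) → not satisfied.
§11.9 — Restricted Taxpayer: the taxpayer has made a valid election under the simplified scheme? no; the taxpayer is registered for indirect tax? yes; the income arises from sources within the territory? no — 1 of 3 hold (need ≥2) → not satisfied.
§11.8 — Class-G Filer: not a Covered Taxpayer (§11.6)? yes; not a Restricted Taxpayer (§11.9)? yes; the taxpayer is resident for the tax year? yes — 3 of 3 hold (need ≥2) → satisfied.
§11.3 — Qualifying Resident: [the arrangement has not been notified to the authority? yes] OR [the taxpayer is not registered for indirect tax? no] → satisfied.
§11.5 — Provisional Enterprise: [not a Qualifying Resident (§11.3)? no] AND [the income arises from sources outside the territory? yes] → not satisfied.
§11.7 — Registered Enterprise: Class-R Person (§11.11)? no; Class-G Filer (§11.8)? yes; not a Provisional Enterprise (§11.5)? yes — 2 of 3 hold (need ≥2) → satisfied.

Yes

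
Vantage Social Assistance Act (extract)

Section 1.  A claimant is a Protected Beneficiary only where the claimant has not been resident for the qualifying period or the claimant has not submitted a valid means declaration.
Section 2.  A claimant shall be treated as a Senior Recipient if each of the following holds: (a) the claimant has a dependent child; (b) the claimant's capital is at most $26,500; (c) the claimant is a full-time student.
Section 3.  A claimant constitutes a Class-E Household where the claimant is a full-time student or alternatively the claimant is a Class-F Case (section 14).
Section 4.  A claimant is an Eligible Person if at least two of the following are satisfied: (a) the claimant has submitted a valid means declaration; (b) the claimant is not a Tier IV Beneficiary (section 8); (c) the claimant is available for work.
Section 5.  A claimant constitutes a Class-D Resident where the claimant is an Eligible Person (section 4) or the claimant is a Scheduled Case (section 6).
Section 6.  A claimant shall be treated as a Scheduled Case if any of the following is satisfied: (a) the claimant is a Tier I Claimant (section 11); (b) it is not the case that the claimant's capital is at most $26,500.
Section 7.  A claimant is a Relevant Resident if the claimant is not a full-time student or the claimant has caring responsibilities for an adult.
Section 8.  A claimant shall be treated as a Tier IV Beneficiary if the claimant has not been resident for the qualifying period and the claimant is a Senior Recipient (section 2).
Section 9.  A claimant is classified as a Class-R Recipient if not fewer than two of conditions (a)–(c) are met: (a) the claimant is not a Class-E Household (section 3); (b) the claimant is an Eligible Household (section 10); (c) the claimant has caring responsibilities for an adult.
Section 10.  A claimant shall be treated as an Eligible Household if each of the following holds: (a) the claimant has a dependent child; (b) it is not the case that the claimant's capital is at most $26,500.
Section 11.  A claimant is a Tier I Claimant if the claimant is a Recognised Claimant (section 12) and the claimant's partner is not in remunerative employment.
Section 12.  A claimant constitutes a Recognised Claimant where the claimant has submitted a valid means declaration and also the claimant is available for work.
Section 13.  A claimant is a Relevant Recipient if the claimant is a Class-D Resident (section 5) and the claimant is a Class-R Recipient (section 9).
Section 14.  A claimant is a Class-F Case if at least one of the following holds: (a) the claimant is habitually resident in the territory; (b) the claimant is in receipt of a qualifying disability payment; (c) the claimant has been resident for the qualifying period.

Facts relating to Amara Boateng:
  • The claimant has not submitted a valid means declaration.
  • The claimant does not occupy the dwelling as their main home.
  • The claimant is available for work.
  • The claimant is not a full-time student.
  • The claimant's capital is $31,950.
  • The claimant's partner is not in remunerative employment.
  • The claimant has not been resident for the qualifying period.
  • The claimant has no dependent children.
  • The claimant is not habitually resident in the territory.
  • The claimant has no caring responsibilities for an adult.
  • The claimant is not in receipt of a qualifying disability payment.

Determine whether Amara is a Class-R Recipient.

No

Under section 14: the claimant is habitually resident in the territory? no; or the claimant is in receipt of a qualifying disability payment? no; or the claimant has been resident for the qualifying period? no. So the claimant is not a Class-F Case.
Under section 3: the claimant is a full-time student? no; or Class-F Case (section 14)? no. So the claimant is not a Class-E Household.
Under section 10: the claimant has a dependent child? no; and claimant's capital: $31,950 ≤ $26,500? no, so negated condition yes. So the claimant is not an Eligible Household.
Under section 9: not a Class-E Household (section 3)? yes; Eligible Household (section 10)? no; the claimant has caring responsibilities for an adult? no — 1 of 3 hold (need ≥2) → not satisfied.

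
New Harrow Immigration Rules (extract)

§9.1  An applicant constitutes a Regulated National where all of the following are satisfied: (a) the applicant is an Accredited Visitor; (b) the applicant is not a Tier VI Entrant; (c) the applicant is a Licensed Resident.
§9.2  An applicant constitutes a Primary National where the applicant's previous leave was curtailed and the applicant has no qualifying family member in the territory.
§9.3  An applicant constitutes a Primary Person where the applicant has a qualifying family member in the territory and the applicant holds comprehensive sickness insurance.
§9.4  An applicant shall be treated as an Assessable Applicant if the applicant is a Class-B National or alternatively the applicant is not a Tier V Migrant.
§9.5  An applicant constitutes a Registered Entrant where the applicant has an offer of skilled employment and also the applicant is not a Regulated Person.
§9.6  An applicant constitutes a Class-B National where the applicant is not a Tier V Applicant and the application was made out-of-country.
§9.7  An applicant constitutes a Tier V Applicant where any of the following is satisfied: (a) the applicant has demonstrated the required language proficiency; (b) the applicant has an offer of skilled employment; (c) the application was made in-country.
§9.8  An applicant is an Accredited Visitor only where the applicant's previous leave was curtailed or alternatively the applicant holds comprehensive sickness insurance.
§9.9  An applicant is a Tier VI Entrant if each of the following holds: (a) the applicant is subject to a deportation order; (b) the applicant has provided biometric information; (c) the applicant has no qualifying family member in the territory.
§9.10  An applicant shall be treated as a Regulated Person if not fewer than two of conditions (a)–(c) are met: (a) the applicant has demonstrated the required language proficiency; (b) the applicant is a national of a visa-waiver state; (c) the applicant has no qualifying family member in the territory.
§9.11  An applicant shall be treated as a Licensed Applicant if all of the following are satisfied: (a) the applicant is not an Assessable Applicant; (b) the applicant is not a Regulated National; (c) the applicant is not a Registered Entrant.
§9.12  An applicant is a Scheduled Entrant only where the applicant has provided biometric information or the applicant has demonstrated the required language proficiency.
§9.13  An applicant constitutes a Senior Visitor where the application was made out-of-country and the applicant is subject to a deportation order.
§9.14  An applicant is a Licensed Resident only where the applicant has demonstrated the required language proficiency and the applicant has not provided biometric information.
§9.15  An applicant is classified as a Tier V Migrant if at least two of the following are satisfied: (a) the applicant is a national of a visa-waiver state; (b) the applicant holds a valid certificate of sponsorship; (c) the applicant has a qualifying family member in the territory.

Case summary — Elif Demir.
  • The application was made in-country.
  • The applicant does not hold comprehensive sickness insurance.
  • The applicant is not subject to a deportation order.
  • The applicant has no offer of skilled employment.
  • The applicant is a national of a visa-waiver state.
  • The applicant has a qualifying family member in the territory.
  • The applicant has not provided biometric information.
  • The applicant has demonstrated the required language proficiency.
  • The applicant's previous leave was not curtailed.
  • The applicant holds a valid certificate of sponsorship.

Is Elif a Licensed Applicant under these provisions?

Under §9.7: the applicant has demonstrated the required language proficiency? yes; or the applicant has an offer of skilled employment? no; or the application was made in-country? yes. So the applicant is a Tier V Applicant.
Under §9.6: not a Tier V Applicant (§9.7)? no; and the application was made out-of-country? no. So the applicant is not a Class-B National.
Under §9.15: the applicant is a national of a visa-waiver state? yes; the applicant holds a valid certificate of sponsorship? yes; the applicant has a qualifying family member in the territory? yes — 3 of 3 hold (need ≥2) → satisfied.
Under §9.4: Class-B National (§9.6)? no; or not a Tier V Migrant (§9.15)? no. So the applicant is not an Assessable Applicant.
Under §9.8: the applicant's previous leave was curtailed? no; or the applicant holds comprehensive sickness insurance? no. So the applicant is not an Accredited Visitor.
Under §9.9: the applicant is subject to a deportation order? no; and the applicant has provided biometric information? no; and the applicant has no qualifying family member in the territory? no. So the applicant is not a Tier VI Entrant.
Under §9.14: the applicant has demonstrated the required language proficiency? yes; and the applicant has not provided biometric information? yes. So the applicant is a Licensed Resident.
Under §9.1: Accredited Visitor (§9.8)? no; and not a Tier VI Entrant (§9.9)? yes; and Licensed Resident (§9.14)? yes. So the applicant is not a Regulated National.
Under §9.10: the applicant has demonstrated the required language proficiency? yes; the applicant is a national of a visa-waiver state? yes; the applicant has no qualifying family member in the territory? no — 2 of 3 hold (need ≥2) → satisfied.
Under §9.5: the applicant has an offer of skilled employment? no; and not a Regulated Person (§9.10)? no. So the applicant is not a Registered Entrant.
Under §9.11: not an Assessable Applicant (§9.4)? yes; and not a Regulated National (§9.1)? yes; and not a Registered Entrant (§9.5)? yes. So the applicant is a Licensed Applicant.

Yes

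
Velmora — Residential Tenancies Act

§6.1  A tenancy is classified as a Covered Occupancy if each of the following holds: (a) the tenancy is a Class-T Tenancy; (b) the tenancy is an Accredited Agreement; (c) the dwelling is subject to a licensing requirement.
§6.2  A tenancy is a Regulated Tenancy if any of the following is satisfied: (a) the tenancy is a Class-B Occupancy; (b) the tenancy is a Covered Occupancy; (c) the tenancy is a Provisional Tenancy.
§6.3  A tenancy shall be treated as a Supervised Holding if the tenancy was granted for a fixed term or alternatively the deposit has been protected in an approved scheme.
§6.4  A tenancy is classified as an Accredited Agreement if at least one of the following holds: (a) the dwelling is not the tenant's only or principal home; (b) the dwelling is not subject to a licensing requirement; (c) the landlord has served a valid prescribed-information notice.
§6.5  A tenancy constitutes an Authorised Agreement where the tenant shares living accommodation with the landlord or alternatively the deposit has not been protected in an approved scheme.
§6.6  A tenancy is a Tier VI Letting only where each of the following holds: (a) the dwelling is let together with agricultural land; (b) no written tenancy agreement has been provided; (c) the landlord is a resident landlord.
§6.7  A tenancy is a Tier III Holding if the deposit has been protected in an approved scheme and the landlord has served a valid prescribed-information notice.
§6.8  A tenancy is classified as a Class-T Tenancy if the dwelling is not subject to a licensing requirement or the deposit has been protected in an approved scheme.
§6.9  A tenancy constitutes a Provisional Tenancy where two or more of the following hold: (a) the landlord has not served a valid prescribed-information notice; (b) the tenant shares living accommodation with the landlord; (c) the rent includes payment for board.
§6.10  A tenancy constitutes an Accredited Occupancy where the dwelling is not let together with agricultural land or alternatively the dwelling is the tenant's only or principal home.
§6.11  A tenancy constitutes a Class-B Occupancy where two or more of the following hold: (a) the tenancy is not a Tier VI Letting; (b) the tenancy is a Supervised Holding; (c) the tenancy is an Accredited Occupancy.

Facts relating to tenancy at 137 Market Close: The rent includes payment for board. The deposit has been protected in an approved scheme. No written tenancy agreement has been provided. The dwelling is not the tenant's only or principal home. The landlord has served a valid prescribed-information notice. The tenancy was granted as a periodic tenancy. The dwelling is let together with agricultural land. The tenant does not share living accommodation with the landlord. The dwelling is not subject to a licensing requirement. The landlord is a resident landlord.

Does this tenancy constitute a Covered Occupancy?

Under §6.8: the dwelling is not subject to a licensing requirement? yes; or the deposit has been protected in an approved scheme? yes. So the tenancy is a Class-T Tenancy.
Under §6.4: the dwelling is not the tenant's only or principal home? yes; or the dwelling is not subject to a licensing requirement? yes; or the landlord has served a valid prescribed-information notice? yes. So the tenancy is an Accredited Agreement.
Under §6.1: Class-T Tenancy (§6.8)? yes; and Accredited Agreement (§6.4)? yes; and the dwelling is subject to a licensing requirement? no. So the tenancy is not a Covered Occupancy.

No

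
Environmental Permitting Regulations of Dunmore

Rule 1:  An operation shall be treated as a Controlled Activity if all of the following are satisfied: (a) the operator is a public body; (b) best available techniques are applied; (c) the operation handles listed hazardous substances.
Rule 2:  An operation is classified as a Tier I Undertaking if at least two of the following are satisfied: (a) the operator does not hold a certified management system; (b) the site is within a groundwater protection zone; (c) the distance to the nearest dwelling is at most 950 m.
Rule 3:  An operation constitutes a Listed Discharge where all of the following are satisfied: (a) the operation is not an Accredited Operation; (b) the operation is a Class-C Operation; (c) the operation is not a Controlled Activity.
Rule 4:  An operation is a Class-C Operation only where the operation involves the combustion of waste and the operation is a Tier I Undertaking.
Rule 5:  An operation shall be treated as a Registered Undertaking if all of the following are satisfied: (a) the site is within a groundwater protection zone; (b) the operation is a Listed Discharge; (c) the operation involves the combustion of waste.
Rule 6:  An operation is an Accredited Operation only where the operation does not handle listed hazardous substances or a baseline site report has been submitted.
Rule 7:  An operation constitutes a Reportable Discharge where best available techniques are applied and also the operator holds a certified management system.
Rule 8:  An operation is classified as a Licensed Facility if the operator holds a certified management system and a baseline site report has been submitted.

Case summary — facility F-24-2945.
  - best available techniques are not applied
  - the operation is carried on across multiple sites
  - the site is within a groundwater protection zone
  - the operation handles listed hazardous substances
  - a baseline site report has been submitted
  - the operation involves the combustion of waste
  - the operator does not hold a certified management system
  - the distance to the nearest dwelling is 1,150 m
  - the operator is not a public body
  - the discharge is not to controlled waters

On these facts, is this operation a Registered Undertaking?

rule 6 — Accredited Operation: [the operation does not handle listed hazardous substances? no] OR [a baseline site report has been submitted? yes] → satisfied.
rule 2 — Tier I Undertaking: the operator does not hold a certified management system? yes; the site is within a groundwater protection zone? yes; distance to the nearest dwelling: 1,150 m ≤ 950 m? no — 2 of 3 hold (need ≥2) → satisfied.
rule 4 — Class-C Operation: [the operation involves the combustion of waste? yes] AND [Tier I Undertaking (rule 2)? yes] → satisfied.
rule 1 — Controlled Activity: [the operator is a public body? no] AND [best available techniques are applied? no] AND [the operation handles listed hazardous substances? yes] → not satisfied.
rule 3 — Listed Discharge: [not an Accredited Operation (rule 6)? no] AND [Class-C Operation (rule 4)? yes] AND [not a Controlled Activity (rule 1)? yes] → not satisfied.
rule 5 — Registered Undertaking: [the site is within a groundwater protection zone? yes] AND [Listed Discharge (rule 3)? no] AND [the operation involves the combustion of waste? yes] → not satisfied.

No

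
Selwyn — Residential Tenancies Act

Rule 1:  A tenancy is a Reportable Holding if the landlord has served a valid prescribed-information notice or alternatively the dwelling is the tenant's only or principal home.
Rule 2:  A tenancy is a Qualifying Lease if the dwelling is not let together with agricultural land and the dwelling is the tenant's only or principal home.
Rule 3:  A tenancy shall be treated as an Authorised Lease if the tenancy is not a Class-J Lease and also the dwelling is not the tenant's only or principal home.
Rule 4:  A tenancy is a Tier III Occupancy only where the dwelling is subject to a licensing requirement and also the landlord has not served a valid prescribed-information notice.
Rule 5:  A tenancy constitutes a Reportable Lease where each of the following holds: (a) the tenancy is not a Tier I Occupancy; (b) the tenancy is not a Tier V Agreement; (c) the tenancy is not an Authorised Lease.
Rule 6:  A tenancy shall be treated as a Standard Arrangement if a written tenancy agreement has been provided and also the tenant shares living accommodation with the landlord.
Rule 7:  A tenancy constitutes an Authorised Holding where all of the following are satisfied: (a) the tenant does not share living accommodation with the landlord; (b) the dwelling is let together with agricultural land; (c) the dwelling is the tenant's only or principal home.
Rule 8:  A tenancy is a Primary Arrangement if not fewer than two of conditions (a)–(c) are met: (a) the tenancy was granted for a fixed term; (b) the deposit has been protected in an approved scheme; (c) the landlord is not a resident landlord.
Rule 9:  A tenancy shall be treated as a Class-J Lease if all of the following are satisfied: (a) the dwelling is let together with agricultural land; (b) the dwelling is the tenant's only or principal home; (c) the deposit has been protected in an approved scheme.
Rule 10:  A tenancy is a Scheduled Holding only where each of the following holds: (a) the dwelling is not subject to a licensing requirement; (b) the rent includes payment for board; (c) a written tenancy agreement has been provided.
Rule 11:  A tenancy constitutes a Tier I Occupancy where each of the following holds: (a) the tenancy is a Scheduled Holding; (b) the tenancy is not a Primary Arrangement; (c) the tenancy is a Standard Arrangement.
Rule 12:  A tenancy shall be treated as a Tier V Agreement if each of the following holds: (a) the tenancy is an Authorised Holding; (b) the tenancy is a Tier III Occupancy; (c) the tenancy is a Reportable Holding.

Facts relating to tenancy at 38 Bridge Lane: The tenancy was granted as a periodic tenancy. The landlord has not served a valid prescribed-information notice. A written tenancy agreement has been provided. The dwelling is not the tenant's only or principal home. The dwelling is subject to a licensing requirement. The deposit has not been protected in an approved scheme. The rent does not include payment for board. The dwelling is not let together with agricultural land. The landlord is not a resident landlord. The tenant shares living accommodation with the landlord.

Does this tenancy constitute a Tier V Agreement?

rule 7 — Authorised Holding: [the tenant does not share living accommodation with the landlord? no] AND [the dwelling is let together with agricultural land? no] AND [the dwelling is the tenant's only or principal home? no] → not satisfied.
rule 4 — Tier III Occupancy: [the dwelling is subject to a licensing requirement? yes] AND [the landlord has not served a valid prescribed-information notice? yes] → satisfied.
rule 1 — Reportable Holding: [the landlord has served a valid prescribed-information notice? no] OR [the dwelling is the tenant's only or principal home? no] → not satisfied.
rule 12 — Tier V Agreement: [Authorised Holding (rule 7)? no] AND [Tier III Occupancy (rule 4)? yes] AND [Reportable Holding (rule 1)? no] → not satisfied.

No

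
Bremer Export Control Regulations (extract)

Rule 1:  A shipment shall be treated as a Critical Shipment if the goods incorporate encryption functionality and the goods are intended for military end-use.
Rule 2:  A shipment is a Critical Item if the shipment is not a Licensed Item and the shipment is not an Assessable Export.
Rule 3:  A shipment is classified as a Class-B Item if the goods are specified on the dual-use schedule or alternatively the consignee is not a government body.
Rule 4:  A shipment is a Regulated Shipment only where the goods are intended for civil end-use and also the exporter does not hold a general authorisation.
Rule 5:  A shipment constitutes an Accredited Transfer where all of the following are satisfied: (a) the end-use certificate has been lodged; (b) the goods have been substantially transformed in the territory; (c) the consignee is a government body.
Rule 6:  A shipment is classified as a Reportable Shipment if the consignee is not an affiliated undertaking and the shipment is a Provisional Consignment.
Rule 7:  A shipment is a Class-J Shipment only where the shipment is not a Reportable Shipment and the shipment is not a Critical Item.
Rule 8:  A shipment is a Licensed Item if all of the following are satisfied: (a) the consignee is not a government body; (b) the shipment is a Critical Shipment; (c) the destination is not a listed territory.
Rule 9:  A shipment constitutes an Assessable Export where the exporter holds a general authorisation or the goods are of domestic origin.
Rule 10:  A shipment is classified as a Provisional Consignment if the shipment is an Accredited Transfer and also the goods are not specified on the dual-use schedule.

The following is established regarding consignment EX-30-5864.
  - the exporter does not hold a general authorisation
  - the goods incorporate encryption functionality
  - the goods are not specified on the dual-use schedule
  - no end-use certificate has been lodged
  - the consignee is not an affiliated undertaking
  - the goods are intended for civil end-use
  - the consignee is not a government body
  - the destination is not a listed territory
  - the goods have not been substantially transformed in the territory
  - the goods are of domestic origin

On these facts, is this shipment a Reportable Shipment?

No

rule 5 — Accredited Transfer: [the end-use certificate has been lodged? no] AND [the goods have been substantially transformed in the territory? no] AND [the consignee is a government body? no] → not satisfied.
rule 10 — Provisional Consignment: [Accredited Transfer (rule 5)? no] AND [the goods are not specified on the dual-use schedule? yes] → not satisfied.
rule 6 — Reportable Shipment: [the consignee is not an affiliated undertaking? yes] AND [Provisional Consignment (rule 10)? no] → not satisfied.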